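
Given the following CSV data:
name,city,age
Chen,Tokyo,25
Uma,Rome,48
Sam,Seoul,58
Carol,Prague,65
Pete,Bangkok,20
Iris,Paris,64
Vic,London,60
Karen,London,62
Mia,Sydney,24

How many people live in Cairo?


Scanning city column for 'Cairo':
Total matches: 0

ANSWER: 0


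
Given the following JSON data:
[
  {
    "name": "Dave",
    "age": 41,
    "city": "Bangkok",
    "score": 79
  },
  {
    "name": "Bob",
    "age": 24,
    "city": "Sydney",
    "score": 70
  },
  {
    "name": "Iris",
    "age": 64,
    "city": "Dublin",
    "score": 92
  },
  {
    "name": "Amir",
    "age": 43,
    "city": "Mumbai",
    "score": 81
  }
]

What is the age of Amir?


Looking up record where name = Amir
Record index: 3
Field 'age' = 43

ANSWER: 43


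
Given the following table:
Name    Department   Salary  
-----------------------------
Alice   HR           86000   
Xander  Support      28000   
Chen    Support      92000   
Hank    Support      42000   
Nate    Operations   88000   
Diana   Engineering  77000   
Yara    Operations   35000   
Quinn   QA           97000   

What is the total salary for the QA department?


QA department members:
  Quinn: 97000
Total = 97000 = 97000

ANSWER: 97000


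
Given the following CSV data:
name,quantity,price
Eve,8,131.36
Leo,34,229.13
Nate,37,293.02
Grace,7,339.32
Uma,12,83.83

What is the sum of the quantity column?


Values in 'quantity' column:
  Row 1: 8
  Row 2: 34
  Row 3: 37
  Row 4: 7
  Row 5: 12
Sum = 8 + 34 + 37 + 7 + 12 = 98

ANSWER: 98


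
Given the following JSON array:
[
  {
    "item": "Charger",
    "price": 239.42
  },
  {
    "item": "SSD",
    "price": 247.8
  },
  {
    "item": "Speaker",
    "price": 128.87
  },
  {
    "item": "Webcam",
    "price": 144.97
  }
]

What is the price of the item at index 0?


Array index 0 -> Charger
price = 239.42

ANSWER: 239.42


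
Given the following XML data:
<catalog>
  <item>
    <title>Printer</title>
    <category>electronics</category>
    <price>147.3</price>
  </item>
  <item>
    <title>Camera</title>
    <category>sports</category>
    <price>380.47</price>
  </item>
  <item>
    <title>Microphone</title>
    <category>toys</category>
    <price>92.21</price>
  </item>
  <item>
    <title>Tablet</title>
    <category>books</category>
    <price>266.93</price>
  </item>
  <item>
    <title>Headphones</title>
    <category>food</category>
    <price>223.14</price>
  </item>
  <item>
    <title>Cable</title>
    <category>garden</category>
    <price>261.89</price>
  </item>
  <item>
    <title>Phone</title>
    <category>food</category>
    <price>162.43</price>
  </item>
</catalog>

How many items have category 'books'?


Scanning <item> elements for <category>books</category>:
  Item 4: Tablet -> MATCH
Count: 1

ANSWER: 1


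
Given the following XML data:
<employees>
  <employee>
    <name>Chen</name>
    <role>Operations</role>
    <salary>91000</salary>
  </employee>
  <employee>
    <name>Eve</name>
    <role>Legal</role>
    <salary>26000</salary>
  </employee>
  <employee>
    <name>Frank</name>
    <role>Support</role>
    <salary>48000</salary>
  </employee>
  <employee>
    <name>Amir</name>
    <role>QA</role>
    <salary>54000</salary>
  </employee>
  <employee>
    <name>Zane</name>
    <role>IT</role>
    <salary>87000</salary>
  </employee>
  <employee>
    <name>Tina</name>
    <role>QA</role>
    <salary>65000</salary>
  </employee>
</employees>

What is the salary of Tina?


Searching for <employee> with <name>Tina</name>
Found at position 6
<salary>65000</salary>

ANSWER: 65000


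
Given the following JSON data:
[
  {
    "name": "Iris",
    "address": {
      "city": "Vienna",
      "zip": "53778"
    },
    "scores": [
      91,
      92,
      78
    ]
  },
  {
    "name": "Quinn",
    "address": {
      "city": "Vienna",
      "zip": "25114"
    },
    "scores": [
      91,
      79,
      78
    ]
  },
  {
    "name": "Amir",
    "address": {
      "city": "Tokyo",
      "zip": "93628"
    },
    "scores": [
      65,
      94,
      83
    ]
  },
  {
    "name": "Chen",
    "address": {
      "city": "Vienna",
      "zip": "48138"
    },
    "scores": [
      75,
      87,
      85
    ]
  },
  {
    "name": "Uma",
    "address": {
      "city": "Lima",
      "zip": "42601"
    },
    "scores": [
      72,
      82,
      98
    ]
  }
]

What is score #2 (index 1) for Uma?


Path: records[4].scores[1]
Value: 82

ANSWER: 82


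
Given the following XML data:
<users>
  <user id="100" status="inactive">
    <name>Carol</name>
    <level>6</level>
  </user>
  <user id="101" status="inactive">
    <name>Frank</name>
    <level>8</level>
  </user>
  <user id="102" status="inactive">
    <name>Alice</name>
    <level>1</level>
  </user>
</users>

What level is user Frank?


Finding user: Frank
<level>8</level>

ANSWER: 8


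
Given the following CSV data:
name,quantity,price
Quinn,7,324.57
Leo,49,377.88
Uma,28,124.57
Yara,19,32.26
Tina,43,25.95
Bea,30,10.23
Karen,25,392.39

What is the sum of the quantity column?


Values in 'quantity' column:
  Row 1: 7
  Row 2: 49
  Row 3: 28
  Row 4: 19
  Row 5: 43
  Row 6: 30
  Row 7: 25
Sum = 7 + 49 + 28 + 19 + 43 + 30 + 25 = 201

ANSWER: 201


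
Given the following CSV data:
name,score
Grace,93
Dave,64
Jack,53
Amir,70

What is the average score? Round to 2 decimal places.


Scores: 93, 64, 53, 70
Sum = 280
Count = 4
Average = 280 / 4 = 70.00

ANSWER: 70.00


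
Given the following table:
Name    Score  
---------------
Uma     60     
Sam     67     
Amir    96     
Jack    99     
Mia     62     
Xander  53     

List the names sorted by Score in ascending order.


Sorting by Score (ascending):
  Xander: 53
  Uma: 60
  Mia: 62
  Sam: 67
  Amir: 96
  Jack: 99


ANSWER: Xander, Uma, Mia, Sam, Amir, Jack


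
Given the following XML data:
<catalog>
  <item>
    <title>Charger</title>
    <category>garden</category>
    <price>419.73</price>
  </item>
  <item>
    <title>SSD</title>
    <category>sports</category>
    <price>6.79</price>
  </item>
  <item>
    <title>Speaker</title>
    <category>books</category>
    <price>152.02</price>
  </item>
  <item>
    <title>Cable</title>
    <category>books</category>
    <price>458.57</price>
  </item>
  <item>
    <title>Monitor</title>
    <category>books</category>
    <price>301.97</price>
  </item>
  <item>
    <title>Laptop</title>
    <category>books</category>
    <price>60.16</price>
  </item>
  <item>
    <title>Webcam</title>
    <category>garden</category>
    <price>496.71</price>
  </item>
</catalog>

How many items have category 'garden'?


Scanning <item> elements for <category>garden</category>:
  Item 1: Charger -> MATCH
  Item 7: Webcam -> MATCH
Count: 2

ANSWER: 2


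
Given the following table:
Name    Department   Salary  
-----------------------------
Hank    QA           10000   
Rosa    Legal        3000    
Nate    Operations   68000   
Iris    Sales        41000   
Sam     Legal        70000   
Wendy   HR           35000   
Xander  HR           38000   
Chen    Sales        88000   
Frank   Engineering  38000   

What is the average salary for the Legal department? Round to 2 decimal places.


Legal department members:
  Rosa: 3000
  Sam: 70000
Sum = 73000
Count = 2
Average = 73000 / 2 = 36500.00

ANSWER: 36500.00


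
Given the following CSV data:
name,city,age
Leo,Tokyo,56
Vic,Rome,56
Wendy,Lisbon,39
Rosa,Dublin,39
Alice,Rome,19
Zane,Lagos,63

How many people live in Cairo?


Scanning city column for 'Cairo':
Total matches: 0

ANSWER: 0


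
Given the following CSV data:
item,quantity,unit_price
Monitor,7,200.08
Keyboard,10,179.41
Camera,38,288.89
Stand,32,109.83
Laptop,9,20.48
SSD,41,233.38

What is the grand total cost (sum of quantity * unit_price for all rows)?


Computing row totals:
  Monitor: 7 * 200.08 = 1400.56
  Keyboard: 10 * 179.41 = 1794.1
  Camera: 38 * 288.89 = 10977.82
  Stand: 32 * 109.83 = 3514.56
  Laptop: 9 * 20.48 = 184.32
  SSD: 41 * 233.38 = 9568.58
Grand total = 1400.56 + 1794.1 + 10977.82 + 3514.56 + 184.32 + 9568.58 = 27439.94

ANSWER: 27439.94


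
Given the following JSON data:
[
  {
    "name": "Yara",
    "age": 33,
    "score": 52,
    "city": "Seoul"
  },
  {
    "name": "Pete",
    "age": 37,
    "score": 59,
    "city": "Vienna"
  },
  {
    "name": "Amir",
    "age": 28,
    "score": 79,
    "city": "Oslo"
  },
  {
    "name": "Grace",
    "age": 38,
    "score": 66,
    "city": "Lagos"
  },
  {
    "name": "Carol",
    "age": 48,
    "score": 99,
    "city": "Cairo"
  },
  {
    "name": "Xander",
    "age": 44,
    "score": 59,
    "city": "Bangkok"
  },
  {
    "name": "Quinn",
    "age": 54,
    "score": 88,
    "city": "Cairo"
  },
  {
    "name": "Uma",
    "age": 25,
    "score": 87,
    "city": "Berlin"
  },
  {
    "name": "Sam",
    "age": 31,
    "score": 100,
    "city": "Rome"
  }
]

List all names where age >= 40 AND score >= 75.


Checking both conditions:
  Yara (age=33, score=52) -> no
  Pete (age=37, score=59) -> no
  Amir (age=28, score=79) -> no
  Grace (age=38, score=66) -> no
  Carol (age=48, score=99) -> YES
  Xander (age=44, score=59) -> no
  Quinn (age=54, score=88) -> YES
  Uma (age=25, score=87) -> no
  Sam (age=31, score=100) -> no


ANSWER: Carol, Quinn


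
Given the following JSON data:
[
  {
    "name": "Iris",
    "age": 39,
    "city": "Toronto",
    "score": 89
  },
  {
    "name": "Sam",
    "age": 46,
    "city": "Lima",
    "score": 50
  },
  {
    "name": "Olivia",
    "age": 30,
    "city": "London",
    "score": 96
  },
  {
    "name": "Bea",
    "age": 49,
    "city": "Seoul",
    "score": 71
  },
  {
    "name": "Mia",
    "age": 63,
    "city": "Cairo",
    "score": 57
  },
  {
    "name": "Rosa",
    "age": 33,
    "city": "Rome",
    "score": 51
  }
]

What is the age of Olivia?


Looking up record where name = Olivia
Record index: 2
Field 'age' = 30

ANSWER: 30


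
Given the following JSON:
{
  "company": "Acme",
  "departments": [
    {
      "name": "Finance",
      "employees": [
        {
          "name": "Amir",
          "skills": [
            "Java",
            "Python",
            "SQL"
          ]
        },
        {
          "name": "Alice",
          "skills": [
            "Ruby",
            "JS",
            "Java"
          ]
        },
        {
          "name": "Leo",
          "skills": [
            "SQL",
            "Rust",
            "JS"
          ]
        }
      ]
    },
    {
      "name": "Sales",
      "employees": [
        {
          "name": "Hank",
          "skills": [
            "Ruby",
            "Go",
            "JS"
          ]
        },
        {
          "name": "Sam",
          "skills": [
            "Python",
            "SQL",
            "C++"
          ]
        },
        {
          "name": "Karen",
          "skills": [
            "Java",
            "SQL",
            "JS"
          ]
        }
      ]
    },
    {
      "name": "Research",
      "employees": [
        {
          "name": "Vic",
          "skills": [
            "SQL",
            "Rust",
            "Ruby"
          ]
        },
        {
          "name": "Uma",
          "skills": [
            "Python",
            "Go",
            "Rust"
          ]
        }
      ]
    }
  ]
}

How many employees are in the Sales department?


Path: departments[1].employees
Count: 3

ANSWER: 3


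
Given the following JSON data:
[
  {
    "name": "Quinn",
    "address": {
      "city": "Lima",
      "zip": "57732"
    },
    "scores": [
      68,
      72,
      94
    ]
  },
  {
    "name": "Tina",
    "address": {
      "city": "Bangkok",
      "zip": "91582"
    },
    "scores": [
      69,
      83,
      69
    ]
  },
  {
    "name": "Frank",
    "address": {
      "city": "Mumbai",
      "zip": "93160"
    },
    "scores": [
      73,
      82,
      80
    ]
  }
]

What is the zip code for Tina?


Path: records[1].address.zip
Value: 91582

ANSWER: 91582


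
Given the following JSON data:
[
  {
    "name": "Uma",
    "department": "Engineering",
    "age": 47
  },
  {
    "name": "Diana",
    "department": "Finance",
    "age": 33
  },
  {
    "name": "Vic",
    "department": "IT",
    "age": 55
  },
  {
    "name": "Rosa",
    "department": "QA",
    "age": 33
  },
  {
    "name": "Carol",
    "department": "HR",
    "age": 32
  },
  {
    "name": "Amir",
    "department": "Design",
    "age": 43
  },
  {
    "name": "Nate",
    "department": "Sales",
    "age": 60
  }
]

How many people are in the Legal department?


Scanning records for department = Legal
  No matches found
Count: 0

ANSWER: 0


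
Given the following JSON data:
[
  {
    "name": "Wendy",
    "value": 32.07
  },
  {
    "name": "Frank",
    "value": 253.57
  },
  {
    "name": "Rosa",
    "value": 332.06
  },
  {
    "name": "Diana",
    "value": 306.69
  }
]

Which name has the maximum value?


Comparing values:
  Wendy: 32.07
  Frank: 253.57
  Rosa: 332.06
  Diana: 306.69
Maximum: Rosa (332.06)

ANSWER: Rosa


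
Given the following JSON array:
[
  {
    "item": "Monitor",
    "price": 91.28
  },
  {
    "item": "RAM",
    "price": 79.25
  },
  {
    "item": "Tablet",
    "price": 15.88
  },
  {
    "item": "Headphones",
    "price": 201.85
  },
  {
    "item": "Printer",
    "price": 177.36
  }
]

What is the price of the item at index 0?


Array index 0 -> Monitor
price = 91.28

ANSWER: 91.28


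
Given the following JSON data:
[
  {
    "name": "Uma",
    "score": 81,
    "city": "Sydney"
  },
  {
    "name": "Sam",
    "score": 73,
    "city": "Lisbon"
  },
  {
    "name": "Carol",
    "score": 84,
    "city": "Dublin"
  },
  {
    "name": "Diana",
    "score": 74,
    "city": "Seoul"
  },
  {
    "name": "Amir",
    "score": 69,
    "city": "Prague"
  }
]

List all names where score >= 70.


Filtering records where score >= 70:
  Uma (score=81) -> YES
  Sam (score=73) -> YES
  Carol (score=84) -> YES
  Diana (score=74) -> YES
  Amir (score=69) -> no


ANSWER: Uma, Sam, Carol, Diana


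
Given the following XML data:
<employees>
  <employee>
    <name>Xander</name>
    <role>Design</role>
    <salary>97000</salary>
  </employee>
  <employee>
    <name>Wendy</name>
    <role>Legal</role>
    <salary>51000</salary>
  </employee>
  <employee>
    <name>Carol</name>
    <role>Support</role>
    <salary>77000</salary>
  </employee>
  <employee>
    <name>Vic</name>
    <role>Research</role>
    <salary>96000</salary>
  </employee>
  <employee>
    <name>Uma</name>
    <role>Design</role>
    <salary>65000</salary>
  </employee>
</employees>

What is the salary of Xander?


Searching for <employee> with <name>Xander</name>
Found at position 1
<salary>97000</salary>

ANSWER: 97000


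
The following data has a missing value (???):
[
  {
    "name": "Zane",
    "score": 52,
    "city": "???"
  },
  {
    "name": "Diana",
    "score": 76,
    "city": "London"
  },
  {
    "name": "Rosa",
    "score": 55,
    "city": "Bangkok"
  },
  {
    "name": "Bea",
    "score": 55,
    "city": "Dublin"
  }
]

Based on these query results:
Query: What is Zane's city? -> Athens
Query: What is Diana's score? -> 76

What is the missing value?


The missing value is Zane's city
From query: Zane's city = Athens

ANSWER: Athens


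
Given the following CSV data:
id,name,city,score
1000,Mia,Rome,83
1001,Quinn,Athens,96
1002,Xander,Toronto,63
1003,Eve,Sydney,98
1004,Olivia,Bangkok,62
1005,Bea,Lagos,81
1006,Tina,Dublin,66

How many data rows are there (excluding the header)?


Counting rows (excluding header):
Header: id,name,city,score
Data rows: 7

ANSWER: 7


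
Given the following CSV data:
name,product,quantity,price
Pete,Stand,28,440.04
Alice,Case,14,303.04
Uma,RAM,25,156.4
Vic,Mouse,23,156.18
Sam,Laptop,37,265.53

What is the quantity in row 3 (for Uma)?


Row 3: Uma
Column 'quantity' = 25

ANSWER: 25


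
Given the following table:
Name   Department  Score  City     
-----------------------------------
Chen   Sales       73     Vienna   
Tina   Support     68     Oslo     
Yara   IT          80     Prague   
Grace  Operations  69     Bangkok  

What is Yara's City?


Row 3: Yara
City = Prague

ANSWER: Prague


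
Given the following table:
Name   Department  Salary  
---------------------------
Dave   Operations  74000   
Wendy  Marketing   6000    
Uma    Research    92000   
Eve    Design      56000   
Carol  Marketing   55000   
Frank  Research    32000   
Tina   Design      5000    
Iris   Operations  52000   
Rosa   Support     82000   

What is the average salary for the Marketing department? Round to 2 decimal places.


Marketing department members:
  Wendy: 6000
  Carol: 55000
Sum = 61000
Count = 2
Average = 61000 / 2 = 30500.00

ANSWER: 30500.00


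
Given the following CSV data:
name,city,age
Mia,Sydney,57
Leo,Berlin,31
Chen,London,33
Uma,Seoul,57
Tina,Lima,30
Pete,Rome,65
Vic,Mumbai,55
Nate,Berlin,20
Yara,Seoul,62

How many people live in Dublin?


Scanning city column for 'Dublin':
Total matches: 0

ANSWER: 0


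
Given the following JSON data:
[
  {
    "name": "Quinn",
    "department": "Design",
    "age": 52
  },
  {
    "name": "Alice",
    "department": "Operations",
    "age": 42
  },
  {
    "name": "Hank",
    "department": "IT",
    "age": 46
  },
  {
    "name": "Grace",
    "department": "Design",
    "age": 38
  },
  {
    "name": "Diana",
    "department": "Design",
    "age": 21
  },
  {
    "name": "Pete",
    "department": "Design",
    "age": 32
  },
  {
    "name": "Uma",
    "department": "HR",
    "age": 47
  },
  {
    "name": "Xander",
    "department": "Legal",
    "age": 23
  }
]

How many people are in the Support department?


Scanning records for department = Support
  No matches found
Count: 0

ANSWER: 0


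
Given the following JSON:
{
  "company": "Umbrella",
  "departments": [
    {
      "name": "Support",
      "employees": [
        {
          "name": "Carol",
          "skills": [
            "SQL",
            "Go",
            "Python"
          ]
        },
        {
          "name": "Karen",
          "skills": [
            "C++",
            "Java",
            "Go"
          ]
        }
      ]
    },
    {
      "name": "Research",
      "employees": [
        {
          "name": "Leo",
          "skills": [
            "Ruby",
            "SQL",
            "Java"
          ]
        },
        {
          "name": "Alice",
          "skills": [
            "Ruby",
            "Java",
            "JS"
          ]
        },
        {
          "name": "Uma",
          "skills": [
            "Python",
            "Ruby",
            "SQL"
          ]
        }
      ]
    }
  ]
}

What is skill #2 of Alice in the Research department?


Path: departments[1].employees[1].skills[1]
Value: Java

ANSWER: Java


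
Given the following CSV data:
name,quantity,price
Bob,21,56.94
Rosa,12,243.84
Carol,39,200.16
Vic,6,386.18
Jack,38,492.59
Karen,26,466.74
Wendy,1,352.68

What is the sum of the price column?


Values in 'price' column:
  Row 1: 56.94
  Row 2: 243.84
  Row 3: 200.16
  Row 4: 386.18
  Row 5: 492.59
  Row 6: 466.74
  Row 7: 352.68
Sum = 56.94 + 243.84 + 200.16 + 386.18 + 492.59 + 466.74 + 352.68 = 2199.13

ANSWER: 2199.13


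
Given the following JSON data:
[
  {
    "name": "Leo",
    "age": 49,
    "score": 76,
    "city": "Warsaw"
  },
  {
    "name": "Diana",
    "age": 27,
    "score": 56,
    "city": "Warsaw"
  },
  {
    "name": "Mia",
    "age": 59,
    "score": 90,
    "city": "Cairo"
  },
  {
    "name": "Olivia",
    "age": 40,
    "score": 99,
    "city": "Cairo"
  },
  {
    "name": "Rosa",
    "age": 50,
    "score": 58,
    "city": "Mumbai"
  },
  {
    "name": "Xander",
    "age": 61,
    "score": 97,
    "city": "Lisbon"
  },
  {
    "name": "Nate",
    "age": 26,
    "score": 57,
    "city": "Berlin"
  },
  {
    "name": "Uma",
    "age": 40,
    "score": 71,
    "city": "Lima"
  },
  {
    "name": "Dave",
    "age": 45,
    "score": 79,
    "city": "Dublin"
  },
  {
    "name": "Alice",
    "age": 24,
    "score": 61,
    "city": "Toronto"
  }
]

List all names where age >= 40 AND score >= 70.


Checking both conditions:
  Leo (age=49, score=76) -> YES
  Diana (age=27, score=56) -> no
  Mia (age=59, score=90) -> YES
  Olivia (age=40, score=99) -> YES
  Rosa (age=50, score=58) -> no
  Xander (age=61, score=97) -> YES
  Nate (age=26, score=57) -> no
  Uma (age=40, score=71) -> YES
  Dave (age=45, score=79) -> YES
  Alice (age=24, score=61) -> no


ANSWER: Leo, Mia, Olivia, Xander, Uma, Dave


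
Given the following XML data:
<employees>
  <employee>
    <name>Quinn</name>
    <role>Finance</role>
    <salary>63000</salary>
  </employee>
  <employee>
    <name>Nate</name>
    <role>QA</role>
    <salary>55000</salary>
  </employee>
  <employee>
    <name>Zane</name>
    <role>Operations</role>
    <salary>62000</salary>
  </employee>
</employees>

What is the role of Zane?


Searching for <employee> with <name>Zane</name>
Found at position 3
<role>Operations</role>

ANSWER: Operations


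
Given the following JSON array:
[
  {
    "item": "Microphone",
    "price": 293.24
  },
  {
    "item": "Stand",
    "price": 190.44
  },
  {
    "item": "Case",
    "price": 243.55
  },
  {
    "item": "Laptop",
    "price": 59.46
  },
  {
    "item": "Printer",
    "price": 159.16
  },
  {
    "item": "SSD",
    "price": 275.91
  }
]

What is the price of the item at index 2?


Array index 2 -> Case
price = 243.55

ANSWER: 243.55


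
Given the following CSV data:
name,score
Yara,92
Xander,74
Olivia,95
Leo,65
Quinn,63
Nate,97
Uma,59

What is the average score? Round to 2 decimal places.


Scores: 92, 74, 95, 65, 63, 97, 59
Sum = 545
Count = 7
Average = 545 / 7 = 77.86

ANSWER: 77.86


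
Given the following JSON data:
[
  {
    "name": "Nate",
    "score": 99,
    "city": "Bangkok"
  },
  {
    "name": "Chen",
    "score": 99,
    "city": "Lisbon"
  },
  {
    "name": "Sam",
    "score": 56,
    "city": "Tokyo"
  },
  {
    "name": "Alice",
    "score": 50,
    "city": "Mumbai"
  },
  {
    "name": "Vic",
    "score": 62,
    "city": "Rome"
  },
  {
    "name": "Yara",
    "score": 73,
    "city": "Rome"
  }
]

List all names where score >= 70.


Filtering records where score >= 70:
  Nate (score=99) -> YES
  Chen (score=99) -> YES
  Sam (score=56) -> no
  Alice (score=50) -> no
  Vic (score=62) -> no
  Yara (score=73) -> YES


ANSWER: Nate, Chen, Yara


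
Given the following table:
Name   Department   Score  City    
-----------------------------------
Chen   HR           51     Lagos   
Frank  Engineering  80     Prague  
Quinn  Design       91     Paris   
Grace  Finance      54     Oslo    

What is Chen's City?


Row 1: Chen
City = Lagos

ANSWER: Lagos


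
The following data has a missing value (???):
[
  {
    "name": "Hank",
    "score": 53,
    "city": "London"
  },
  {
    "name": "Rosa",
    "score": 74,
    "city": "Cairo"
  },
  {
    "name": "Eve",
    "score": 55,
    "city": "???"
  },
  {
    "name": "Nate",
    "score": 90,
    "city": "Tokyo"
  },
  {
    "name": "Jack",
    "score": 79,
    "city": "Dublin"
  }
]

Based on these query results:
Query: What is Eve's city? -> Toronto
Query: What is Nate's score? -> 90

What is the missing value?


The missing value is Eve's city
From query: Eve's city = Toronto

ANSWER: Toronto


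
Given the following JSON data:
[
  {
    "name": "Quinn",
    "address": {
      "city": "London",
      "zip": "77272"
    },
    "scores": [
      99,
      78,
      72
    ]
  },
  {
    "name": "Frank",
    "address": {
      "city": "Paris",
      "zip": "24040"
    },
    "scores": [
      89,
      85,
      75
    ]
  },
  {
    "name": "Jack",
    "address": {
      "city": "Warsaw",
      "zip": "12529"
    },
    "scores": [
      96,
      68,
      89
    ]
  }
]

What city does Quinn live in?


Path: records[0].address.city
Value: London

ANSWER: London


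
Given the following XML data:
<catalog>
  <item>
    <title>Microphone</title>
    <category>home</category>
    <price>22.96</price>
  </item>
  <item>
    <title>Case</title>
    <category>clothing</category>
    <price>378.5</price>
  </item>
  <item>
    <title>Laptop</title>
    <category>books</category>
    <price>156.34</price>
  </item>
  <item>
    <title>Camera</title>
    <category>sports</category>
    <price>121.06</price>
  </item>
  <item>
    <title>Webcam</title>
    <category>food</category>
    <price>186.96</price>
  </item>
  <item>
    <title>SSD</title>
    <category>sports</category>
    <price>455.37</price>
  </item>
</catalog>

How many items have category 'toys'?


Scanning <item> elements for <category>toys</category>:
Count: 0

ANSWER: 0


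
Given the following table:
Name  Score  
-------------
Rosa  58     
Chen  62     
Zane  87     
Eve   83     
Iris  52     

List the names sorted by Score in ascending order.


Sorting by Score (ascending):
  Iris: 52
  Rosa: 58
  Chen: 62
  Eve: 83
  Zane: 87


ANSWER: Iris, Rosa, Chen, Eve, Zane


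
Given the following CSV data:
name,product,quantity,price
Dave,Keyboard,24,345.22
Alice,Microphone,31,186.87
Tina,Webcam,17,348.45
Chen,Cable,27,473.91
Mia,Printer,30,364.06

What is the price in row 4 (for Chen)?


Row 4: Chen
Column 'price' = 473.91

ANSWER: 473.91


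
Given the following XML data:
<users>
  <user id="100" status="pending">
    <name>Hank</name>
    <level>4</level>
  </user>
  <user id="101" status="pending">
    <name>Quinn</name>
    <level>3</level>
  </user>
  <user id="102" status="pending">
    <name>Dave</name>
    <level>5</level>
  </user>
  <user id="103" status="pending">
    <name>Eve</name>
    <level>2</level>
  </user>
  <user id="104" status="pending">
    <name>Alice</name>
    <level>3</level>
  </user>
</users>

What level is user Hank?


Finding user: Hank
<level>4</level>

ANSWER: 4


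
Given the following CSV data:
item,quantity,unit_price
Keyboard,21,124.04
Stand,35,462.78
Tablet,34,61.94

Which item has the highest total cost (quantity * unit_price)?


Computing row totals:
  Keyboard: 2604.84
  Stand: 16197.3
  Tablet: 2105.96
Maximum: Stand (16197.3)

ANSWER: Stand


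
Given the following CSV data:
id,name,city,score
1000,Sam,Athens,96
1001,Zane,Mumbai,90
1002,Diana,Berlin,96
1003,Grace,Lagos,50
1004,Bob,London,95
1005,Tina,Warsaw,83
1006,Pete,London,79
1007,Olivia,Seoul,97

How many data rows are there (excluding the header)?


Counting rows (excluding header):
Header: id,name,city,score
Data rows: 8

ANSWER: 8


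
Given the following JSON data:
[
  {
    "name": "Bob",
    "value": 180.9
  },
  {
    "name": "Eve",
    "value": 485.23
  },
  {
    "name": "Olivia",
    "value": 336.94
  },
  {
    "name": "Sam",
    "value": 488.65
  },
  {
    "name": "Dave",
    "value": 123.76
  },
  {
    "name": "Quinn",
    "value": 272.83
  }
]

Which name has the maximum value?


Comparing values:
  Bob: 180.9
  Eve: 485.23
  Olivia: 336.94
  Sam: 488.65
  Dave: 123.76
  Quinn: 272.83
Maximum: Sam (488.65)

ANSWER: Sam


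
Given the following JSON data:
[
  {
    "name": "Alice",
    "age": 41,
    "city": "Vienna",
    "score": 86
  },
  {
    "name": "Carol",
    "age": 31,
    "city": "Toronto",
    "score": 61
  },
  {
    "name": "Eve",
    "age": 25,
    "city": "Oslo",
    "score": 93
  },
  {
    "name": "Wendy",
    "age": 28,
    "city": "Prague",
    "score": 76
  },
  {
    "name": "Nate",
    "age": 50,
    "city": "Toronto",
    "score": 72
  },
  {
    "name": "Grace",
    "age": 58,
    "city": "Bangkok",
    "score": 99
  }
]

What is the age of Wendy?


Looking up record where name = Wendy
Record index: 3
Field 'age' = 28

ANSWER: 28


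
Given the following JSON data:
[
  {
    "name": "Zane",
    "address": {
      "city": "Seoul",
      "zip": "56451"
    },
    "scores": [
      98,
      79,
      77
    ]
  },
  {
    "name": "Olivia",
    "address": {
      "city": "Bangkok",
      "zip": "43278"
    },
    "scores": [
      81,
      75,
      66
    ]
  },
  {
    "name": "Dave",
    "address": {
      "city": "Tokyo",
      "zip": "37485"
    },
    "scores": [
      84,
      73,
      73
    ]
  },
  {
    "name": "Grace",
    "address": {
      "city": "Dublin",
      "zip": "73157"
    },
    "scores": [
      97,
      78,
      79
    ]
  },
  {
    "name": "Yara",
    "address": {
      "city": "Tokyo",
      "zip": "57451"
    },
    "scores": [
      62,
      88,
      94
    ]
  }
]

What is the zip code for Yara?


Path: records[4].address.zip
Value: 57451

ANSWER: 57451


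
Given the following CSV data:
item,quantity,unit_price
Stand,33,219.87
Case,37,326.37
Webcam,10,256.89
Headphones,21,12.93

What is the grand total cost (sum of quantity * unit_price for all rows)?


Computing row totals:
  Stand: 33 * 219.87 = 7255.71
  Case: 37 * 326.37 = 12075.69
  Webcam: 10 * 256.89 = 2568.9
  Headphones: 21 * 12.93 = 271.53
Grand total = 7255.71 + 12075.69 + 2568.9 + 271.53 = 22171.83

ANSWER: 22171.83


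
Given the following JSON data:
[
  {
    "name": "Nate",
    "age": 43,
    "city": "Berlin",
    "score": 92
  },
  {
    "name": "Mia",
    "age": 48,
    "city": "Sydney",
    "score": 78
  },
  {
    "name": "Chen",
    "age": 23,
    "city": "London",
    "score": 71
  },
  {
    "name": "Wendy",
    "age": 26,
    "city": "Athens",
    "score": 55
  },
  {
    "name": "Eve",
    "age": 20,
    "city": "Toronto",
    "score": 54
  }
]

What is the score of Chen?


Looking up record where name = Chen
Record index: 2
Field 'score' = 71

ANSWER: 71


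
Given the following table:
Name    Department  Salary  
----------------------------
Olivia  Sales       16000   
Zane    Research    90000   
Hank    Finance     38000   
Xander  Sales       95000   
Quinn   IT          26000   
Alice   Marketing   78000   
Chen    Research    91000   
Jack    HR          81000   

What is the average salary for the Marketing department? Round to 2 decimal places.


Marketing department members:
  Alice: 78000
Sum = 78000
Count = 1
Average = 78000 / 1 = 78000.00

ANSWER: 78000.00


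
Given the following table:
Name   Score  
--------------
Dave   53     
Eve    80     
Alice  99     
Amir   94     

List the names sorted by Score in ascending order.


Sorting by Score (ascending):
  Dave: 53
  Eve: 80
  Amir: 94
  Alice: 99


ANSWER: Dave, Eve, Amir, Alice


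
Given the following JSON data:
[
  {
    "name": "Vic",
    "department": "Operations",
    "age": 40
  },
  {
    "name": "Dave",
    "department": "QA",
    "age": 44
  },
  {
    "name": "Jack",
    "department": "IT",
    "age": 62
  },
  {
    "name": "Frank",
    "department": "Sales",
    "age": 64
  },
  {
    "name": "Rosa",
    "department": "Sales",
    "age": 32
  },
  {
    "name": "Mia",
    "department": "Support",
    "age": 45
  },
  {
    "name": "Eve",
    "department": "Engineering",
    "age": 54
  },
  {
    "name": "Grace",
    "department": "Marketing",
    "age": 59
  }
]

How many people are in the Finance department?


Scanning records for department = Finance
  No matches found
Count: 0

ANSWER: 0


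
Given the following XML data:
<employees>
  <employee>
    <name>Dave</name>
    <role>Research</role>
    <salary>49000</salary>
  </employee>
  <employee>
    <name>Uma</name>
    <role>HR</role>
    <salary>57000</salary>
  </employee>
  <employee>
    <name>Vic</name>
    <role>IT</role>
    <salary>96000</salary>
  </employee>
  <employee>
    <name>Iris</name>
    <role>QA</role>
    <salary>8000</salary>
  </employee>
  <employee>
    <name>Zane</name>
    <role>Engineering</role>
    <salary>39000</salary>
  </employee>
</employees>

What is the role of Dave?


Searching for <employee> with <name>Dave</name>
Found at position 1
<role>Research</role>

ANSWER: Research


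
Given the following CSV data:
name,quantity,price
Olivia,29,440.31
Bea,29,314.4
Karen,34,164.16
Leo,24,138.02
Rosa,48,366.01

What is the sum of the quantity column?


Values in 'quantity' column:
  Row 1: 29
  Row 2: 29
  Row 3: 34
  Row 4: 24
  Row 5: 48
Sum = 29 + 29 + 34 + 24 + 48 = 164

ANSWER: 164


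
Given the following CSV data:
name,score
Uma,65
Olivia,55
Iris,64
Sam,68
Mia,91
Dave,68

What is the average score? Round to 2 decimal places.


Scores: 65, 55, 64, 68, 91, 68
Sum = 411
Count = 6
Average = 411 / 6 = 68.50

ANSWER: 68.50


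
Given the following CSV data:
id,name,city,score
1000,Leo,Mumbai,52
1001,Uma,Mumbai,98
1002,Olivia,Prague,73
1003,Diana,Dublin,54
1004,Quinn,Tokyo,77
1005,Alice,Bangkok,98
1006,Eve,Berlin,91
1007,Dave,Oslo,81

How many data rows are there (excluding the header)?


Counting rows (excluding header):
Header: id,name,city,score
Data rows: 8

ANSWER: 8


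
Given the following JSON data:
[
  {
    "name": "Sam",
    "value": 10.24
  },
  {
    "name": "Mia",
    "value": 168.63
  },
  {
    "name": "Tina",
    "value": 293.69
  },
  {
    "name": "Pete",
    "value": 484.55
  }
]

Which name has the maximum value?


Comparing values:
  Sam: 10.24
  Mia: 168.63
  Tina: 293.69
  Pete: 484.55
Maximum: Pete (484.55)

ANSWER: Pete


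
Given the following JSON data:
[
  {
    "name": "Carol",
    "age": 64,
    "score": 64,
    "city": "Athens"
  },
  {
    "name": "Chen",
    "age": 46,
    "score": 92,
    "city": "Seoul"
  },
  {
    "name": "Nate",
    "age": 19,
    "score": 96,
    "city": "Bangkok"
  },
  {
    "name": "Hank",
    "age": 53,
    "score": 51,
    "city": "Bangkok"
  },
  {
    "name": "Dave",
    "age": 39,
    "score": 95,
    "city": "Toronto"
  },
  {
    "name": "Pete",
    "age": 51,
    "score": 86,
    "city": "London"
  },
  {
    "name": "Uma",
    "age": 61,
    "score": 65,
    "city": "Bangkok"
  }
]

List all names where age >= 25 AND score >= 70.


Checking both conditions:
  Carol (age=64, score=64) -> no
  Chen (age=46, score=92) -> YES
  Nate (age=19, score=96) -> no
  Hank (age=53, score=51) -> no
  Dave (age=39, score=95) -> YES
  Pete (age=51, score=86) -> YES
  Uma (age=61, score=65) -> no


ANSWER: Chen, Dave, Pete


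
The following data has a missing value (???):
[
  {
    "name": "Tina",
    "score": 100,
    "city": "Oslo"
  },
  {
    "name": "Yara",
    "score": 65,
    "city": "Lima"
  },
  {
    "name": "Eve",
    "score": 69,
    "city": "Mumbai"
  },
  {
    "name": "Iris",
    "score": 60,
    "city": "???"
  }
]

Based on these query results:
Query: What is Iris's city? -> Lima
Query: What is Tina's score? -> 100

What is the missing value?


The missing value is Iris's city
From query: Iris's city = Lima

ANSWER: Lima


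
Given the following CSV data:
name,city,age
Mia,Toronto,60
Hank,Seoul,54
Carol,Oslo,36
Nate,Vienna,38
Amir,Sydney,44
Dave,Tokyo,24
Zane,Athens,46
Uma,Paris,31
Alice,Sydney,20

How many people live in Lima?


Scanning city column for 'Lima':
Total matches: 0

ANSWER: 0


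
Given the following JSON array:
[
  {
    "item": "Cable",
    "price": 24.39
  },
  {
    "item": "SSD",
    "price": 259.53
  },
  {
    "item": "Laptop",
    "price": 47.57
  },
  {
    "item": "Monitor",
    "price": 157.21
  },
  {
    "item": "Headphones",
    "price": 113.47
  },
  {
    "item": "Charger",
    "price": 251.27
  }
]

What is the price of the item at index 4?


Array index 4 -> Headphones
price = 113.47

ANSWER: 113.47


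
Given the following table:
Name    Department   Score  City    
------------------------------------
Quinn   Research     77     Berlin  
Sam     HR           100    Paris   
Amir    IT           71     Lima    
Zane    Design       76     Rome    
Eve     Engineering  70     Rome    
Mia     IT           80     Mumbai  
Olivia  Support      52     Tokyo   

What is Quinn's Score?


Row 1: Quinn
Score = 77

ANSWER: 77


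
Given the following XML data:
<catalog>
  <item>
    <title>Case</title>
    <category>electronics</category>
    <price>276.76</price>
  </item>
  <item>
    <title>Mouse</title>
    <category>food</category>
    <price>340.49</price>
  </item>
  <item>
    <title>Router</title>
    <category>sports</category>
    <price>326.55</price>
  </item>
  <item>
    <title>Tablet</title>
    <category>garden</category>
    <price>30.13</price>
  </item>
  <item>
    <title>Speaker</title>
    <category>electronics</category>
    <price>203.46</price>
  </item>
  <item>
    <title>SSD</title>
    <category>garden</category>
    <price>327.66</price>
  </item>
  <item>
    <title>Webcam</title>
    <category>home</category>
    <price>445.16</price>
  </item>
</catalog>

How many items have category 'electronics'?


Scanning <item> elements for <category>electronics</category>:
  Item 1: Case -> MATCH
  Item 5: Speaker -> MATCH
Count: 2

ANSWER: 2


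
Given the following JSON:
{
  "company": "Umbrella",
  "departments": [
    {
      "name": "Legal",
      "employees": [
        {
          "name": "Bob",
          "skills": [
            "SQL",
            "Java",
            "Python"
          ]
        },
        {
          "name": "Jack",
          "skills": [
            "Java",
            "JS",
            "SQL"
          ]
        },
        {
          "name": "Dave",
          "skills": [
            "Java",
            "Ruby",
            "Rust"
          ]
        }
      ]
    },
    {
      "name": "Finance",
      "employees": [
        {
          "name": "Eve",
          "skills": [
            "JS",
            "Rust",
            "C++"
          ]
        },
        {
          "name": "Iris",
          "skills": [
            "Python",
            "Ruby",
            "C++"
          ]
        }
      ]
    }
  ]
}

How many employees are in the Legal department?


Path: departments[0].employees
Count: 3

ANSWER: 3


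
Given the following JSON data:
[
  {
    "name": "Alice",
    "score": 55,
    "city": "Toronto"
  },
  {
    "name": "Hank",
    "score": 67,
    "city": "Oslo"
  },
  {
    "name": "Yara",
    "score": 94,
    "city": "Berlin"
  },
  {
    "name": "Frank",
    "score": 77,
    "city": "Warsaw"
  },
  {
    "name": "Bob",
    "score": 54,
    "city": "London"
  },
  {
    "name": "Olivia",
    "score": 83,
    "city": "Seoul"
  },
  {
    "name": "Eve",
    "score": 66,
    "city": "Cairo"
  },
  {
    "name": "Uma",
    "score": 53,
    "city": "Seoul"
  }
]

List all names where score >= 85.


Filtering records where score >= 85:
  Alice (score=55) -> no
  Hank (score=67) -> no
  Yara (score=94) -> YES
  Frank (score=77) -> no
  Bob (score=54) -> no
  Olivia (score=83) -> no
  Eve (score=66) -> no
  Uma (score=53) -> no


ANSWER: Yara


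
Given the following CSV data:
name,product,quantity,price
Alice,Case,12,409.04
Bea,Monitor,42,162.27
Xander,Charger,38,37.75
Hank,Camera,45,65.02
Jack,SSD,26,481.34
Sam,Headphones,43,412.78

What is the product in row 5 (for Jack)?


Row 5: Jack
Column 'product' = SSD

ANSWER: SSD


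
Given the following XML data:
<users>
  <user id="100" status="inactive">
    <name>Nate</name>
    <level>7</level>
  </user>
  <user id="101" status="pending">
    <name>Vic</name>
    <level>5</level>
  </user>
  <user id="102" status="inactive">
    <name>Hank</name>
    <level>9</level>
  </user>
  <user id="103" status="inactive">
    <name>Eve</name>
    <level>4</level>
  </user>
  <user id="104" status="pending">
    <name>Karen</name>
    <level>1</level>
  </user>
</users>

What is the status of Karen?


Finding user with name = Karen
user id="104" status="pending"

ANSWER: pending


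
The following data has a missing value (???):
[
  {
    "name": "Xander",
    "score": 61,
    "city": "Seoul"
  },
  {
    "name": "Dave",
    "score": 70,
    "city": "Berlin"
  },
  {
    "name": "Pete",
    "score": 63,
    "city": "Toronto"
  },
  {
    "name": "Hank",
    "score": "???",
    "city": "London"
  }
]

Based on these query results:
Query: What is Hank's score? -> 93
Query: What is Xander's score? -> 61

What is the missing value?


The missing value is Hank's score
From query: Hank's score = 93

ANSWER: 93


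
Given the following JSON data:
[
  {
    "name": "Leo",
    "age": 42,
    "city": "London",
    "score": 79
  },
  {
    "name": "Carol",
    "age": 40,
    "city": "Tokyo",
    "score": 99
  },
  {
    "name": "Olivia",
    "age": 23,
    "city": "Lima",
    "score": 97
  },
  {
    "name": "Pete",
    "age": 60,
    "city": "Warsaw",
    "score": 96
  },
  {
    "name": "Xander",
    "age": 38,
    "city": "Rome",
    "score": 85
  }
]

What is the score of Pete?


Looking up record where name = Pete
Record index: 3
Field 'score' = 96

ANSWER: 96
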